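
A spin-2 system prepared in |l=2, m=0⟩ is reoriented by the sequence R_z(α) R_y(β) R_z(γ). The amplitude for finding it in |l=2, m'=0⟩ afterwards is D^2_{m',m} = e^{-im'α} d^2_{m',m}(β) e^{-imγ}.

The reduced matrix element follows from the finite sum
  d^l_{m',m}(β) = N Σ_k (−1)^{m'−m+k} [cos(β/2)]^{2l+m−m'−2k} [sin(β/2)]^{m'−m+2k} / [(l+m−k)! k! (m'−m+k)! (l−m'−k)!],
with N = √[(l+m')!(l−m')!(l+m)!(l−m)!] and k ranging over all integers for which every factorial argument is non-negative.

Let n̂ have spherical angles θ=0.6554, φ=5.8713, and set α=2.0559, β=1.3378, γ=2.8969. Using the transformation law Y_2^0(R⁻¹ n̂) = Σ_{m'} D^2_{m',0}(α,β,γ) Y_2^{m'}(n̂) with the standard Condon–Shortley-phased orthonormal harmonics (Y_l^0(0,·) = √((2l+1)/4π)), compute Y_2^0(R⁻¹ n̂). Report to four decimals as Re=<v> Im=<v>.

Re=-0.2410 Im=0.0000

Need the full column D^2_{m',0} for m'=−2..2 at α=2.0559, β=1.3378, γ=2.8969.
cos(β/2)=0.784504, sin(β/2)=0.620123
d^2_{-2,0}: single k=2 term ⇒ +0.579726;  D = -0.327619-0.478275i
d^2_{-1,0}: k∈[1..2] ⇒ +0.733398 -0.458253 = +0.275145;  D = -0.128300+0.243401i
d^2_{0,0}: k∈[0..2] ⇒ +0.378775 -0.946688 +0.147881 = -0.420032;  D = -0.420032+0.000000i
d^2_{1,0}: k∈[0..1] ⇒ -0.733398 +0.458253 = -0.275145;  D = +0.128300+0.243401i
d^2_{2,0}: single k=0 term ⇒ +0.579726;  D = -0.327619+0.478275i
Y_2^{m'}(θ=0.6554,φ=5.8713) and Σ D·Y over m':
  (-0.3276-0.4783i)·(+0.0975+0.1053i)  (-0.1283+0.2434i)·(+0.3421+0.1494i)  (-0.4200+0.0000i)·(+0.2793+0.0000i)  (+0.1283+0.2434i)·(-0.3421+0.1494i)  (-0.3276+0.4783i)·(+0.0975-0.1053i)
Y_2^0(R⁻¹ n̂) = -0.241024+0.000000i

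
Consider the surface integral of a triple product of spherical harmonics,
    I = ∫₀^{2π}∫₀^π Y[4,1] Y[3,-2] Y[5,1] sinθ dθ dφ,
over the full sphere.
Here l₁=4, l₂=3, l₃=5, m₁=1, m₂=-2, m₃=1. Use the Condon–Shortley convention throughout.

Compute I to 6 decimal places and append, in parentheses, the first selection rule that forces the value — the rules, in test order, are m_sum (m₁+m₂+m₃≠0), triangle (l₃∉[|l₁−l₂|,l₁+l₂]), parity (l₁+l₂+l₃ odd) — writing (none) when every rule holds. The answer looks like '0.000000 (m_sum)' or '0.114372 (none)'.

Checks pass: Σm=0; 12 even; l₃=5∈[1,7].
(2·4+1)(2·3+1)(2·5+1) = 693
Δ: 2! 6! 4! / 13! → 1/180180
sum: t=0:+1/576 t=1:−1/144 t=2:+1/576 = -1/288
3j²(4 3 5; 0 0 0) = Δ·Π!·Σ² = 20/1001  (sign +1)
sum: t=0:+1/432 t=1:−1/1152 = 5/3456
3j²(4 3 5; 1 -2 1) = Δ·Π!·Σ² = 625/36036  (sign +1)
combine: 4πI² = 693·20/1001·625/36036 = 3125/13013
take √, sign +1: I = 0.13823925
No selection rule forces the value: the integral is nonzero (none).

0.138239 (none)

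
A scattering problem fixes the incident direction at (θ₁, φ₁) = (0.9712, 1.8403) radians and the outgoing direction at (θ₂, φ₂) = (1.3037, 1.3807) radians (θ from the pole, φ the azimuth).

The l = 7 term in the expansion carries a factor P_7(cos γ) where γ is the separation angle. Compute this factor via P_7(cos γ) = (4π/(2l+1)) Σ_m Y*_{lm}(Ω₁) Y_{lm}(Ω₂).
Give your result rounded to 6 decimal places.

-0.407865

Expand P_7 via completeness: Σ_{m} conj(Y_{7,m}) at Ω₁ times Y_{7,m} at Ω₂ —
  m=-7: Y*=(0.124234, 0.040582)  Y=(-0.377231, 0.092364)  product (-0.050613, -0.003834)
  m=-6: Y*=(0.015446, -0.333906)  Y=(-0.165842, -0.361401)  product (-0.123236, 0.049793)
  m=-5: Y*=(-0.430841, 0.097828)  Y=(-0.023535, 0.016813)  product (0.008495, -0.009546)
  m=-4: Y*=(0.103726, 0.193170)  Y=(-0.254408, -0.241989)  product (0.020356, -0.074245)
  m=-3: Y*=(-0.158306, 0.151152)  Y=(0.048433, -0.075514)  product (0.003747, 0.019275)
  m=-2: Y*=(0.285471, 0.170735)  Y=(-0.286514, -0.114501)  product (-0.062242, -0.081605)
  m=-1: Y*=(-0.023125, 0.083717)  Y=(0.024995, -0.129899)  product (0.010297, 0.005096)
  m=+0: Y*=(0.342505, -0.000000)  Y=(-0.293312, 0.000000)  product (-0.100461, 0.000000)
  m=+1: Y*=(0.023125, 0.083717)  Y=(-0.024995, -0.129899)  product (0.010297, -0.005096)
  m=+2: Y*=(0.285471, -0.170735)  Y=(-0.286514, 0.114501)  product (-0.062242, 0.081605)
  m=+3: Y*=(0.158306, 0.151152)  Y=(-0.048433, -0.075514)  product (0.003747, -0.019275)
  m=+4: Y*=(0.103726, -0.193170)  Y=(-0.254408, 0.241989)  product (0.020356, 0.074245)
  m=+5: Y*=(0.430841, 0.097828)  Y=(0.023535, 0.016813)  product (0.008495, 0.009546)
  m=+6: Y*=(0.015446, 0.333906)  Y=(-0.165842, 0.361401)  product (-0.123236, -0.049793)
  m=+7: Y*=(-0.124234, 0.040582)  Y=(0.377231, 0.092364)  product (-0.050613, 0.003834)
Accumulated sum (-0.486853, 0.000000); after 4π/(2l+1) scaling, (-0.407865, 0.000000) ⇒ P_7 = -0.407865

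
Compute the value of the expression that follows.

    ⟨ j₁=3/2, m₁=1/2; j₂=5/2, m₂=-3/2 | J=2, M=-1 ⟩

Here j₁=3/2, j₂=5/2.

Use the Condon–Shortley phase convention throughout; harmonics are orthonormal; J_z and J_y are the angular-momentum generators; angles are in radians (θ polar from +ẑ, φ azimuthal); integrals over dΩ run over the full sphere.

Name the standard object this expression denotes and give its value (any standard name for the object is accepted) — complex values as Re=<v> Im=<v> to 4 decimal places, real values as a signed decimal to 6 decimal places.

This is a Clebsch–Gordan (vector-coupling) coefficient.
triangle: 2!*1!*3!/7! = 12/5040
(j±m)!: 2!*1!*1!*4!*1!*3! = 288
prefactor² = (2J+1)*Δ*N² = 24/7
  k=0: +1/(0!*2!*1!*1!*0!*2!) = 1/4
  k=1: −1/(1!*1!*0!*0!*1!*3!) = -1/6
Σ = 1/12  ⇒  CG² = 24/7*(1/12)² = 1/42
CG = +√(1/42) = +0.154303

Clebsch–Gordan coefficient, +√(1/42) ≈ +0.154303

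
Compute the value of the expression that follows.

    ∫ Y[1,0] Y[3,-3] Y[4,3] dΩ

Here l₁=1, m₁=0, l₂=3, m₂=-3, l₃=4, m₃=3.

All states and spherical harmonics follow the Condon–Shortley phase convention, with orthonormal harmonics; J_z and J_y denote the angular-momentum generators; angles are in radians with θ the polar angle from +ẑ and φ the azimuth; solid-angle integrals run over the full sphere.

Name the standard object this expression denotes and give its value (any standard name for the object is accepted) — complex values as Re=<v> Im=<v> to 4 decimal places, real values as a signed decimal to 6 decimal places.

This is a Gaunt coefficient — the integral of a triple product of spherical harmonics over the sphere.
Rules hold: Σm=0, L=8 even, 2≤4≤4.
N = 3·7·9 = 189
Δ = 0!·2!·6!/9! = 1/252
Racah Σ t=0..0: t=0:+1/36 = 1/36
⇒ 3j(1 3 4; 0 0 0)² = 4/63, sgn +1
Racah Σ t=0..0: t=0:+1/720 = 1/720
⇒ 3j(1 3 4; 0 -3 3)² = 1/36, sgn -1
4πI² = N·(3j₀)²·(3jₘ)² = 1/3
I = -1·√(0.333333/4π) = -0.16286750

Gaunt coefficient, -0.162868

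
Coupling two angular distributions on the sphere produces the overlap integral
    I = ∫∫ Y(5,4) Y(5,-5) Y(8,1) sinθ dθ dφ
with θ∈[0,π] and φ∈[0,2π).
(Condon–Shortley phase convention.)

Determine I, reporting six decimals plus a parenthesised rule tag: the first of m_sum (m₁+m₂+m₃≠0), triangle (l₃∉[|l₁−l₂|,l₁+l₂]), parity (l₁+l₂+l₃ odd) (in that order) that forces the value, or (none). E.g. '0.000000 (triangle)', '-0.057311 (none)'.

0.026014 (none)

Rules hold: Σm=0, L=18 even, 0≤8≤10.
N = 11·11·17 = 2057
Δ = 2!·8!·8!/19! = 1/37413090
Racah Σ t=0..2: t=0:+1/1036800 t=1:−1/331776 t=2:+1/1036800 = -1/921600
⇒ 3j(5 5 8; 0 0 0)² = 490/46189, sgn -1
Racah Σ t=0..0: t=0:+1/406425600 = 1/406425600
⇒ 3j(5 5 8; 4 -5 1)² = 18/46189, sgn -1
4πI² = N·(3j₀)²·(3jₘ)² = 8820/1037153
I = +1·√(0.00850405/4π) = 0.02601405
No selection rule forces the value: the integral is nonzero (none).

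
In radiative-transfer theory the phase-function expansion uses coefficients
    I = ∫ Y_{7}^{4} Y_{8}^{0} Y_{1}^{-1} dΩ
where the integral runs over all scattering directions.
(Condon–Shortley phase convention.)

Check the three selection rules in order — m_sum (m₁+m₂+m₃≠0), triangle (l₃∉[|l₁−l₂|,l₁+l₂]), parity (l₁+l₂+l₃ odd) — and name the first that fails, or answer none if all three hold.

m₁+m₂+m₃ = 4 + 0 − 1 = 3  ✗
triangle: |7−8|=1 ≤ l₃=1 ≤ 7+8=15
parity: l₁+l₂+l₃ = 16 is even

m_sum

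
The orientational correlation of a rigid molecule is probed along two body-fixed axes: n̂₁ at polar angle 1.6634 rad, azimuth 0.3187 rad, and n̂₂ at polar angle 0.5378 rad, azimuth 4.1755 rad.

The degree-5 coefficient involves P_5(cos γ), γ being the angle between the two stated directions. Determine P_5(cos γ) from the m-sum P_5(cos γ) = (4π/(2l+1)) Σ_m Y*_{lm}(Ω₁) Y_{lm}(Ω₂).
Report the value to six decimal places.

Addition theorem: P_5(cos γ) = (4π/11) Σ_m Y*_{lm}(Ω₁) Y_{lm}(Ω₂), m = −5…5:
  [-5]  conj(Y_{5,-5})(Ω₁) = (-0.010313, 0.454157) ; Y_{5,-5}(Ω₂) = (-0.007225, -0.014689) ; Δ = (0.006746, -0.003130)
  [-4]  conj(Y_{5,-4})(Ω₁) = (-0.038915, -0.127609) ; Y_{5,-4}(Ω₂) = (-0.047328, 0.072751) ; Δ = (0.011125, 0.003208)
  [-3]  conj(Y_{5,-3})(Ω₁) = (-0.181798, -0.257529) ; Y_{5,-3}(Ω₂) = (0.261974, 0.010451) ; Δ = (-0.044935, -0.069366)
  [-2]  conj(Y_{5,-2})(Ω₁) = (0.121665, 0.090094) ; Y_{5,-2}(Ω₂) = (-0.220860, -0.407162) ; Δ = (0.009812, -0.069436)
  [-1]  conj(Y_{5,-1})(Ω₁) = (0.267060, 0.088116) ; Y_{5,-1}(Ω₂) = (-0.176113, 0.295885) ; Δ = (-0.073105, 0.063501)
  [+0]  conj(Y_{5,0})(Ω₁) = (-0.155795, -0.000000) ; Y_{5,0}(Ω₂) = (-0.236696, 0.000000) ; Δ = (0.036876, 0.000000)
  [+1]  conj(Y_{5,1})(Ω₁) = (-0.267060, 0.088116) ; Y_{5,1}(Ω₂) = (0.176113, 0.295885) ; Δ = (-0.073105, -0.063501)
  [+2]  conj(Y_{5,2})(Ω₁) = (0.121665, -0.090094) ; Y_{5,2}(Ω₂) = (-0.220860, 0.407162) ; Δ = (0.009812, 0.069436)
  [+3]  conj(Y_{5,3})(Ω₁) = (0.181798, -0.257529) ; Y_{5,3}(Ω₂) = (-0.261974, 0.010451) ; Δ = (-0.044935, 0.069366)
  [+4]  conj(Y_{5,4})(Ω₁) = (-0.038915, 0.127609) ; Y_{5,4}(Ω₂) = (-0.047328, -0.072751) ; Δ = (0.011125, -0.003208)
  [+5]  conj(Y_{5,5})(Ω₁) = (0.010313, 0.454157) ; Y_{5,5}(Ω₂) = (0.007225, -0.014689) ; Δ = (0.006746, 0.003130)
Accumulated sum (-0.143838, 0.000000); after 4π/(2l+1) scaling, (-0.164320, 0.000000) ⇒ P_5 = -0.164320

-0.164320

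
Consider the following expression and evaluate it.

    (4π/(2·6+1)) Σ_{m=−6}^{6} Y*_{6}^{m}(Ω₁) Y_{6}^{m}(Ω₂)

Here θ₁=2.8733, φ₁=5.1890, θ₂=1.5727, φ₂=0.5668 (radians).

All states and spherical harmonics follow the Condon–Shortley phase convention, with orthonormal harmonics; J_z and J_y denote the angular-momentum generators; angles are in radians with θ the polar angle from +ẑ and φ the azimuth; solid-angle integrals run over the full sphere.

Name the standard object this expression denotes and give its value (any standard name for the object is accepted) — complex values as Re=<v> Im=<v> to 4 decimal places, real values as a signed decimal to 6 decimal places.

Legendre polynomial (addition theorem), -0.309317

This sum is the spherical-harmonic addition theorem: it equals the Legendre polynomial P_l(cos γ) of the angle γ between the two directions.
Expand P_6 via completeness: Σ_{m} conj(Y_{6,m}) at Ω₁ times Y_{6,m} at Ω₂ —
  m=-6: Y*=+0.000161-0.000047i  Y=-0.466941+0.123820i  product -0.000069+0.000042i
  m=-5: Y*=-0.001453-0.001533i  Y=+0.003036+0.000965i  product -0.000003-0.000006i
  m=-4: Y*=-0.005354+0.015349i  Y=+0.228851+0.273693i  product -0.005426+0.002047i
  m=-3: Y*=+0.083716-0.011880i  Y=-0.000481-0.003689i  product -0.000084-0.000303i
  m=-2: Y*=-0.169503-0.238651i  Y=+0.137890-0.295041i  product -0.093784+0.017103i
  m=-1: Y*=-0.272137+0.527080i  Y=-0.003308+0.002105i  product -0.000209-0.002317i
  m=+0: Y*=+0.380205-0.000000i  Y=-0.317822+0.000000i  product -0.120837+0.000000i
  m=+1: Y*=+0.272137+0.527080i  Y=+0.003308+0.002105i  product -0.000209+0.002317i
  m=+2: Y*=-0.169503+0.238651i  Y=+0.137890+0.295041i  product -0.093784-0.017103i
  m=+3: Y*=-0.083716-0.011880i  Y=+0.000481-0.003689i  product -0.000084+0.000303i
  m=+4: Y*=-0.005354-0.015349i  Y=+0.228851-0.273693i  product -0.005426-0.002047i
  m=+5: Y*=+0.001453-0.001533i  Y=-0.003036+0.000965i  product -0.000003+0.000006i
  m=+6: Y*=+0.000161+0.000047i  Y=-0.466941-0.123820i  product -0.000069-0.000042i
Σ over m = -0.319991+0.000000i; ×(4π/13) → -0.309317+0.000000i. Real part: -0.309317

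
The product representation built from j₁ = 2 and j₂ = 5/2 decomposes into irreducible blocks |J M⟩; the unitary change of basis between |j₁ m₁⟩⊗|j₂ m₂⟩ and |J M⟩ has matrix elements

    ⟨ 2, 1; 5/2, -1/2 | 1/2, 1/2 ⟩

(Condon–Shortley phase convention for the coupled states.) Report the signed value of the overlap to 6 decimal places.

−√(2/15) = -0.365148

j₁+j₂−J=4  J+j₁−j₂=0  J−j₁+j₂=1  j₁+j₂+J+1=6
(j₁±m₁, j₂±m₂, J±M) = (3,1,2,3,1,0)
P² = 24/5
sum k=1..1:
  [1] −1/6 = -1/6
S = -1/6
C² = P²·S² = 2/15 ; C = -0.365148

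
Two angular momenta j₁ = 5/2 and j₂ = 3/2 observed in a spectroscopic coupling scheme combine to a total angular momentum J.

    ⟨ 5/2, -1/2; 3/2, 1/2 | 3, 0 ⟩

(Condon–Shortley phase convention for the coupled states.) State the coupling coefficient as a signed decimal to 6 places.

-0.447214  (= −√(1/5))

j₁+j₂−J=1  J+j₁−j₂=4  J−j₁+j₂=2  j₁+j₂+J+1=8
(j₁±m₁, j₂±m₂, J±M) = (2,3,2,1,3,3)
P² = 36/5
sum k=0..1:
  [0] +1/12 = 1/12
  [1] −1/4 = -1/4
S = -1/6
C² = P²·S² = 1/5 ; C = -0.447214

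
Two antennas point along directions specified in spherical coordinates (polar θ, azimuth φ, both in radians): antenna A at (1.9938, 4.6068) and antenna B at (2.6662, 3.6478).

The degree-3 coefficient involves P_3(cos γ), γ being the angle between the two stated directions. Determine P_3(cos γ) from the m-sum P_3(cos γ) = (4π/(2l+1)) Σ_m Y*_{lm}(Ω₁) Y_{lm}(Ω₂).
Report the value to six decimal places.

Term-by-term m-sum for l=3 (normalisation 4π/7 = 1.795196):
  m=-3: (+0.098539+0.300601i) × (-0.002086+0.039947i) = -0.012214+0.003309i  (running Σ = -0.012214+0.003309i)
  m=-2: (+0.341082-0.073119i) × (-0.100847+0.161434i) = -0.022593+0.062436i  (running Σ = -0.034807+0.065745i)
  m=-1: (+0.004890+0.046139i) × (-0.381966+0.211758i) = -0.011638-0.016588i  (running Σ = -0.046445+0.049157i)
  m=0: (+0.330497-0.000000i) × (-0.316072+0.000000i) = -0.104461+0.000000i  (running Σ = -0.150906+0.049157i)
  m=1: (-0.004890+0.046139i) × (+0.381966+0.211758i) = -0.011638+0.016588i  (running Σ = -0.162544+0.065745i)
  m=2: (+0.341082+0.073119i) × (-0.100847-0.161434i) = -0.022593-0.062436i  (running Σ = -0.185138+0.003309i)
  m=3: (-0.098539+0.300601i) × (+0.002086+0.039947i) = -0.012214-0.003309i  (running Σ = -0.197351+0.000000i)
Total Σ_m = -0.197351+0.000000i. Multiply by 1.795196: -0.354284+0.000000i. P_3(cos γ) = -0.354284

-0.354284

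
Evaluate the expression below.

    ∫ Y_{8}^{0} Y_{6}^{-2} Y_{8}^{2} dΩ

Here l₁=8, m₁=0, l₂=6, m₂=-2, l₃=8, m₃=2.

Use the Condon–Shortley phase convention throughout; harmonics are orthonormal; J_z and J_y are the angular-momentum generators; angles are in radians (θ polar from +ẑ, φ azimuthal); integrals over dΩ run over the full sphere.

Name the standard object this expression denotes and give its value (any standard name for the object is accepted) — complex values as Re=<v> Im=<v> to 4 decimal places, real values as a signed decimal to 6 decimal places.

This is a Gaunt coefficient — the integral of a triple product of spherical harmonics over the sphere.
m-sum 0 ✓  L=22 even ✓  2≤8≤14 ✓
Π(2lᵢ+1) = 17×13×17 = 3757
triangle coeff Δ(8,6,8) = 1/13742520792
Σ_t [0,6]: t=0:+1/41803776000 t=1:−1/435456000 t=2:+1/39813120 t=3:−1/18662400 t=4:+1/39813120 t=5:−1/435456000 t=6:+1/41803776000 = -11/1393459200
(3j)²=600/96577 [(8 6 8; 0 0 0)], sign=-1
Σ_t [0,4]: t=0:+1/2786918400 t=1:−1/130636800 t=2:+1/39813120 t=3:−1/62208000 t=4:+1/597196800 = 143/41803776000
(3j)²=26/7429 [(8 6 8; 0 -2 2)], sign=+1
⇒ 4πI² = 15600/190969
I = (-1)√(15600/190969/(4π)) = -0.08062615

Gaunt coefficient, -0.080626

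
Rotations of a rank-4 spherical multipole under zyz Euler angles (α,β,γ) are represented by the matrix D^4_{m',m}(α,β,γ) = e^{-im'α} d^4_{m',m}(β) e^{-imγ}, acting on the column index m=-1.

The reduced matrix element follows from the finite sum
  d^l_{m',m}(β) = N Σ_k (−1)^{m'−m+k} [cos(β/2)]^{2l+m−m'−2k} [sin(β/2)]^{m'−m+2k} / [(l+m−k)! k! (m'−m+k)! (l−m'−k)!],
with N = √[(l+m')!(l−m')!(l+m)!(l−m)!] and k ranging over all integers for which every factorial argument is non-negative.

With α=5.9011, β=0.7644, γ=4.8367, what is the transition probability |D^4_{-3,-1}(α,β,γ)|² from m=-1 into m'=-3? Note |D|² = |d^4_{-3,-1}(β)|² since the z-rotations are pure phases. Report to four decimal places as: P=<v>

P=0.2650

First d^4_{-3,-1}(β=0.7644), then the phase factors e^{-i(-3)α} and e^{-i(-1)γ}:
With c≡cos(β/2)=0.927846 and s≡sin(β/2)=0.372963, N=[1·5040·6·120]^{1/2}=1904.940944
k: max(0,(-1)−(-3))=2 … min(4+(-1),4−(-3))=3
  k=2: (−1)^0·1904.9409/(240)·0.9278^6·0.3730^2 = +0.704462
  k=3: (−1)^1·1904.9409/(144)·0.9278^4·0.3730^4 = -0.189708
d^4_{-3,-1}(0.7644) = +0.704462 -0.189708 = +0.514754
|D^4_{-3,-1}|² = |d^4_{-3,-1}(β)|² = (+0.514754)² = 0.264972 (the z-rotation phases have unit modulus)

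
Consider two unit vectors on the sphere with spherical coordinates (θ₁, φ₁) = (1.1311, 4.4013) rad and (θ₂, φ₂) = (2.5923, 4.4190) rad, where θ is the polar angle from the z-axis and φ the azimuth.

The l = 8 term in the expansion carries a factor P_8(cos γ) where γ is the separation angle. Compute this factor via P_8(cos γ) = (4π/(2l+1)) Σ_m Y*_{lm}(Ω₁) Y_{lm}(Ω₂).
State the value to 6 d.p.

0.163401

Term-by-term m-sum for l=8 (normalisation 4π/17 = 0.739198):
  m=-8: Y*=-0.184037-0.140744i  Y=-0.001993+0.002030i  product +0.000653-0.000093i
  m=-7: Y*=+0.358116-0.248606i  Y=-0.016465-0.008633i  product -0.008043+0.001002i
  m=-6: Y*=+0.103457+0.339569i  Y=+0.014234-0.074199i  product +0.026668-0.002843i
  m=-5: Y*=+0.059240+0.000909i  Y=+0.211679-0.022063i  product +0.012560-0.001114i
  m=-4: Y*=-0.114697+0.338787i  Y=+0.160261+0.381987i  product -0.147794+0.010481i
  m=-3: Y*=-0.095316-0.070602i  Y=-0.386029+0.319012i  product +0.059318-0.003153i
  m=-2: Y*=-0.243638+0.174737i  Y=-0.174242-0.115853i  product +0.062696-0.002220i
  m=-1: Y*=-0.055895-0.173842i  Y=-0.093366+0.309049i  product +0.058944-0.001043i
  m=+0: Y*=-0.275380-0.000000i  Y=-0.330627+0.000000i  product +0.091048+0.000000i
  m=+1: Y*=+0.055895-0.173842i  Y=+0.093366+0.309049i  product +0.058944+0.001043i
  m=+2: Y*=-0.243638-0.174737i  Y=-0.174242+0.115853i  product +0.062696+0.002220i
  m=+3: Y*=+0.095316-0.070602i  Y=+0.386029+0.319012i  product +0.059318+0.003153i
  m=+4: Y*=-0.114697-0.338787i  Y=+0.160261-0.381987i  product -0.147794-0.010481i
  m=+5: Y*=-0.059240+0.000909i  Y=-0.211679-0.022063i  product +0.012560+0.001114i
  m=+6: Y*=+0.103457-0.339569i  Y=+0.014234+0.074199i  product +0.026668+0.002843i
  m=+7: Y*=-0.358116-0.248606i  Y=+0.016465-0.008633i  product -0.008043-0.001002i
  m=+8: Y*=-0.184037+0.140744i  Y=-0.001993-0.002030i  product +0.000653+0.000093i
Total Σ_m = +0.221052-0.000000i. Multiply by 0.739198: +0.163401-0.000000i. P_8(cos γ) = 0.163401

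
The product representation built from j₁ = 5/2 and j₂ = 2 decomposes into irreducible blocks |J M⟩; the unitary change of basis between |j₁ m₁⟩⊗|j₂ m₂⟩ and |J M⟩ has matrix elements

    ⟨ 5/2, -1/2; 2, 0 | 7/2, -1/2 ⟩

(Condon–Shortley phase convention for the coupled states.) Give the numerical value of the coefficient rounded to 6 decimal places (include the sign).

−√(4/105) = -0.195180

j₁+j₂−J=1  J+j₁−j₂=4  J−j₁+j₂=3  j₁+j₂+J+1=9
(j₁±m₁, j₂±m₂, J±M) = (2,3,2,2,3,4)
P² = 768/35
sum k=0..1:
  [0] +1/12 = 1/12
  [1] −1/8 = -1/8
S = -1/24
C² = P²·S² = 4/105 ; C = -0.195180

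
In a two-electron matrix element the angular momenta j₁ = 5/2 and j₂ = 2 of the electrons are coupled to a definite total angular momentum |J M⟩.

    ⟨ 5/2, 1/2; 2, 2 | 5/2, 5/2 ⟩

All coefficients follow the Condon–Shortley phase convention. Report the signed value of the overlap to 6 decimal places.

+0.462910  (= +√(3/14))

j₁+j₂−J=2  J+j₁−j₂=3  J−j₁+j₂=2  j₁+j₂+J+1=8
(j₁±m₁, j₂±m₂, J±M) = (3,2,4,0,5,0)
P² = 864/7
sum k=2..2:
  [2] +1/24 = 1/24
S = 1/24
C² = P²·S² = 3/14 ; C = +0.462910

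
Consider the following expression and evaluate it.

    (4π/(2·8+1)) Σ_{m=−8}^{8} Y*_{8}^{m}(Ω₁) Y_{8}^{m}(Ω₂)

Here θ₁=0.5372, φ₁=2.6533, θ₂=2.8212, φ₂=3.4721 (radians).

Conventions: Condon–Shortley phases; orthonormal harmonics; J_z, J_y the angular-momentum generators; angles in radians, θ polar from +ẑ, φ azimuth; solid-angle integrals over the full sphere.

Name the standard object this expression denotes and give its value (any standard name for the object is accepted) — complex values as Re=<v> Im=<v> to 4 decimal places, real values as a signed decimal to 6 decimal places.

Legendre polynomial (addition theorem), +0.300647

This sum is the spherical-harmonic addition theorem: it equals the Legendre polynomial P_l(cos γ) of the angle γ between the two directions.
Term-by-term m-sum for l=8 (normalisation 4π/17 = 0.739198):
  m=-8: Y*=-0.001749+0.001678i  Y=-0.000044-0.000024i  product +0.000000-0.000000i
  m=-7: Y*=+0.015660-0.004443i  Y=-0.000407-0.000443i  product -0.000008-0.000005i
  m=-6: Y*=-0.066561-0.014315i  Y=-0.001841-0.004211i  product +0.000062+0.000307i
  m=-5: Y*=+0.151341+0.127506i  Y=-0.002052-0.025053i  product +0.002884-0.004053i
  m=-4: Y*=-0.149082-0.370694i  Y=+0.024848-0.097815i  product -0.039964+0.005371i
  m=-3: Y*=-0.053766+0.505722i  Y=+0.159142-0.243288i  product +0.114479+0.093562i
  m=-2: Y*=+0.139766-0.206855i  Y=+0.434804-0.338161i  product -0.009179-0.137204i
  m=-1: Y*=+0.259152-0.137661i  Y=+0.483662-0.165940i  product +0.102498-0.109585i
  m=+0: Y*=-0.362277-0.000000i  Y=-0.179907+0.000000i  product +0.065176+0.000000i
  m=+1: Y*=-0.259152-0.137661i  Y=-0.483662-0.165940i  product +0.102498+0.109585i
  m=+2: Y*=+0.139766+0.206855i  Y=+0.434804+0.338161i  product -0.009179+0.137204i
  m=+3: Y*=+0.053766+0.505722i  Y=-0.159142-0.243288i  product +0.114479-0.093562i
  m=+4: Y*=-0.149082+0.370694i  Y=+0.024848+0.097815i  product -0.039964-0.005371i
  m=+5: Y*=-0.151341+0.127506i  Y=+0.002052-0.025053i  product +0.002884+0.004053i
  m=+6: Y*=-0.066561+0.014315i  Y=-0.001841+0.004211i  product +0.000062-0.000307i
  m=+7: Y*=-0.015660-0.004443i  Y=+0.000407-0.000443i  product -0.000008+0.000005i
  m=+8: Y*=-0.001749-0.001678i  Y=-0.000044+0.000024i  product +0.000000+0.000000i
Total Σ_m = +0.406720+0.000000i. Multiply by 0.739198: +0.300647+0.000000i. P_8(cos γ) = 0.300647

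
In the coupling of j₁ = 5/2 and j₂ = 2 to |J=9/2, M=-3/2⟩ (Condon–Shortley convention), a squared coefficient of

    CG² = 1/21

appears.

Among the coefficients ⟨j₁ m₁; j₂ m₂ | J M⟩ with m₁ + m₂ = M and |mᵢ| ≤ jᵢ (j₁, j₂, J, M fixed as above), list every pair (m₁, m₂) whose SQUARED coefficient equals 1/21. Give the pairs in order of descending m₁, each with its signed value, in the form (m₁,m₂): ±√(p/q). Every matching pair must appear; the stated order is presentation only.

Admissible pairs with m₁+m₂ = M = -3/2: (-5/2,1), (-3/2,0), (-1/2,-1), (1/2,-2)
  (m₁,m₂)=(1/2,-2): CG² = 5/42, CG = +√(5/42)
  (m₁,m₂)=(-1/2,-1): CG² = 10/21, CG = +√(10/21)
  (m₁,m₂)=(-3/2,0): CG² = 5/14, CG = +√(5/14)
  (m₁,m₂)=(-5/2,1): CG² = 1/21, CG = +√(1/21)   ← matches the target
Pairs with CG² = 1/21: (-5/2,1): +√(1/21)

(-5/2,1): +√(1/21)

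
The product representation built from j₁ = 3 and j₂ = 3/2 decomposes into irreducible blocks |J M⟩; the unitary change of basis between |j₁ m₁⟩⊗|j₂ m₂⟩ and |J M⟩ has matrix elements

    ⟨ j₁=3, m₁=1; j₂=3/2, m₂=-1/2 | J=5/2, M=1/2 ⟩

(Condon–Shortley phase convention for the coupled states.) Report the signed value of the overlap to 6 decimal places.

-0.119523  (= −√(1/70))

j₁+j₂−J=2  J+j₁−j₂=4  J−j₁+j₂=1  j₁+j₂+J+1=8
(j₁±m₁, j₂±m₂, J±M) = (4,2,1,2,3,2)
P² = 288/35
sum k=0..1:
  [0] +1/8 = 1/8
  [1] −1/6 = -1/6
S = -1/24
C² = P²·S² = 1/70 ; C = -0.119523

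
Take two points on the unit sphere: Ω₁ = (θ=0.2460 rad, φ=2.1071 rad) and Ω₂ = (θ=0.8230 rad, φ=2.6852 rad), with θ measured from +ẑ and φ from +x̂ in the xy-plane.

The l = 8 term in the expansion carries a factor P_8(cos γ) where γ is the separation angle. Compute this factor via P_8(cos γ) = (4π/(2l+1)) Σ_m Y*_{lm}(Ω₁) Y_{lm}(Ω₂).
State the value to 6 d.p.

-0.063048

Expand P_8 via completeness: Σ_{m} conj(Y_{8,m}) at Ω₁ times Y_{8,m} at Ω₂ —
  m=-8: Y*=-0.000003-0.000006i  Y=-0.037575-0.020995i  product -0.000000+0.000000i
  m=-7: Y*=-0.000058+0.000083i  Y=+0.159460+0.008484i  product -0.000010+0.000013i
  m=-6: Y*=+0.001026+0.000078i  Y=-0.319291+0.136214i  product -0.000338+0.000115i
  m=-5: Y*=-0.003332-0.006725i  Y=+0.301032-0.349404i  product -0.003353-0.000860i
  m=-4: Y*=-0.022020+0.034022i  Y=-0.070874+0.272139i  product -0.007698-0.008404i
  m=-3: Y*=+0.159593+0.006086i  Y=+0.032035+0.156732i  product +0.004159+0.025208i
  m=-2: Y*=-0.206010-0.378727i  Y=-0.230987-0.298848i  product -0.065596+0.149046i
  m=-1: Y*=-0.340218+0.572356i  Y=+0.010907+0.005355i  product -0.006776+0.004421i
  m=+0: Y*=+0.199943-0.000000i  Y=+0.369771+0.000000i  product +0.073933+0.000000i
  m=+1: Y*=+0.340218+0.572356i  Y=-0.010907+0.005355i  product -0.006776-0.004421i
  m=+2: Y*=-0.206010+0.378727i  Y=-0.230987+0.298848i  product -0.065596-0.149046i
  m=+3: Y*=-0.159593+0.006086i  Y=-0.032035+0.156732i  product +0.004159-0.025208i
  m=+4: Y*=-0.022020-0.034022i  Y=-0.070874-0.272139i  product -0.007698+0.008404i
  m=+5: Y*=+0.003332-0.006725i  Y=-0.301032-0.349404i  product -0.003353+0.000860i
  m=+6: Y*=+0.001026-0.000078i  Y=-0.319291-0.136214i  product -0.000338-0.000115i
  m=+7: Y*=+0.000058+0.000083i  Y=-0.159460+0.008484i  product -0.000010-0.000013i
  m=+8: Y*=-0.000003+0.000006i  Y=-0.037575+0.020995i  product -0.000000-0.000000i
Accumulated sum -0.085292-0.000000i; after 4π/(2l+1) scaling, -0.063048-0.000000i ⇒ P_8 = -0.063048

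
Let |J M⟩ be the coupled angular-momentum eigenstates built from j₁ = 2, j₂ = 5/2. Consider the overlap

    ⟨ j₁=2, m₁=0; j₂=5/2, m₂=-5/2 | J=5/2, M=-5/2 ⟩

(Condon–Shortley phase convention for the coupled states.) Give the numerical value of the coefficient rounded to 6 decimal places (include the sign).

+0.597614

√[6·2!2!3!/8! · 2!2!0!5!0!5!] = √(1440/7)
  +(−1)^0/∏(0,2,2,0,0,3)! = 1/24  (running 1/24)
⟨..|..⟩ = √(1440/7)·(1/24) = +0.597614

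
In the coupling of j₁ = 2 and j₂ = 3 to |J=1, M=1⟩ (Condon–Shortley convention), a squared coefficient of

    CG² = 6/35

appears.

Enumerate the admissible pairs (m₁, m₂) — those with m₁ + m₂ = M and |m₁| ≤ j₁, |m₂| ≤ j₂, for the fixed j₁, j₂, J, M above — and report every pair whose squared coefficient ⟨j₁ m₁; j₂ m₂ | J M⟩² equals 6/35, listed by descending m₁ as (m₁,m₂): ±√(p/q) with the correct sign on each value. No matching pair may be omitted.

Admissible pairs with m₁+m₂ = M = 1: (-2,3), (-1,2), (0,1), (1,0), (2,-1)
  (m₁,m₂)=(2,-1): CG² = 1/35, CG = +√(1/35)
  (m₁,m₂)=(1,0): CG² = 3/35, CG = −√(3/35)
  (m₁,m₂)=(0,1): CG² = 6/35, CG = +√(6/35)   ← matches the target
  (m₁,m₂)=(-1,2): CG² = 2/7, CG = −√(2/7)
  (m₁,m₂)=(-2,3): CG² = 3/7, CG = +√(3/7)
Pairs with CG² = 6/35: (0,1): +√(6/35)

(0,1): +√(6/35)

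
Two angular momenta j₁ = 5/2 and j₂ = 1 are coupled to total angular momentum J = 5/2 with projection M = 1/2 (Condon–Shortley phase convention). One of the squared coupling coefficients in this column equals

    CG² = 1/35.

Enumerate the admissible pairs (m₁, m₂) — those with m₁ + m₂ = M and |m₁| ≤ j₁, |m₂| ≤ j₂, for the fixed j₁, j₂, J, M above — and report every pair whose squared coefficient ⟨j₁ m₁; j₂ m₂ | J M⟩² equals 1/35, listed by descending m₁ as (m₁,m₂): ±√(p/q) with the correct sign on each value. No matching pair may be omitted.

(1/2,0): +√(1/35)

Admissible pairs with m₁+m₂ = M = 1/2: (-1/2,1), (1/2,0), (3/2,-1)
  (m₁,m₂)=(3/2,-1): CG² = 16/35, CG = +√(16/35)
  (m₁,m₂)=(1/2,0): CG² = 1/35, CG = +√(1/35)   ← matches the target
  (m₁,m₂)=(-1/2,1): CG² = 18/35, CG = −√(18/35)
Pairs with CG² = 1/35: (1/2,0): +√(1/35)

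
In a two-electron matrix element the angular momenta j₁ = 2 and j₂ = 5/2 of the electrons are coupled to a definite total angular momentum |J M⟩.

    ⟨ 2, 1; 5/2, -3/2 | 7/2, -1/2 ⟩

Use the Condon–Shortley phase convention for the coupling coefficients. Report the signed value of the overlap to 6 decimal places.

√[8·1!3!4!/9! · 3!1!1!4!3!4!] = √(2304/35)
  +(−1)^0/∏(0,1,1,1,2,3)! = 1/12  (running 1/12)
  +(−1)^1/∏(1,0,0,0,3,4)! = -1/144  (running 11/144)
⟨..|..⟩ = √(2304/35)·(11/144) = +0.619780

+√(121/315) = +0.619780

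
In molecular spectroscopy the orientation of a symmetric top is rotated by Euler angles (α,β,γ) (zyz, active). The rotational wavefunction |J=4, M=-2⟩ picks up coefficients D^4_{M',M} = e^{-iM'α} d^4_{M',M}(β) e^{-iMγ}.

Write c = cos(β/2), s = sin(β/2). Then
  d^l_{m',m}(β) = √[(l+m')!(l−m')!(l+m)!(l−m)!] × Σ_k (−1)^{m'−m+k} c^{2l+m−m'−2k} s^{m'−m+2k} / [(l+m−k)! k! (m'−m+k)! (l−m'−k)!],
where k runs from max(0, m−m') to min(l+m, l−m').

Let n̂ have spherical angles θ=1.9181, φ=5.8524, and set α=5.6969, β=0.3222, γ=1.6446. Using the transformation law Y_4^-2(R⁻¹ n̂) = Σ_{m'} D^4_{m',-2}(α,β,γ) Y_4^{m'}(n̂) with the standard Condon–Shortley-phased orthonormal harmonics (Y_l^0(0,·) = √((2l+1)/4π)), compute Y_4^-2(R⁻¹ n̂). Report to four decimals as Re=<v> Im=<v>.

Need the full column D^4_{m',-2} for m'=−4..4 at α=5.6969, β=0.3222, γ=1.6446.
cos(β/2)=0.987051, sin(β/2)=0.160404
d^4_{-4,-2}: single k=2 term ⇒ +0.125907;  D = +0.073845+0.101977i
d^4_{-3,-2}: k∈[1..2] ⇒ +0.547845 -0.043404 = +0.504441;  D = +0.020400+0.504028i
d^4_{-2,-2}: k∈[0..2] ⇒ +0.900986 -0.285529 +0.009426 = +0.624883;  D = -0.324396+0.534084i
d^4_{-1,-2}: k∈[0..2] ⇒ -0.621198 +0.082026 -0.001444 = -0.540616;  D = +0.489427-0.229623i
d^4_{0,-2}: k∈[0..2] ⇒ +0.225731 -0.015897 +0.000157 = +0.209991;  D = -0.207708-0.030884i
d^4_{1,-2}: k∈[0..2] ⇒ -0.054684 +0.002166 -0.000011 = -0.052529;  D = +0.039007+0.035182i
d^4_{2,-2}: k∈[0..2] ⇒ +0.009426 -0.000199 +0.000000 = +0.009227;  D = -0.002288-0.008939i
d^4_{3,-2}: k∈[0..1] ⇒ -0.001146 +0.000010 = -0.001136;  D = -0.000374+0.001073i
d^4_{4,-2}: single k=0 term ⇒ +0.000088;  D = +0.000070-0.000053i
Y_4^{m'}(θ=1.9181,φ=5.8524) and Σ D·Y over m':
  (+0.0738+0.1020i)·(-0.0525+0.3419i)  (+0.0204+0.5040i)·(-0.0973-0.3405i)  (-0.3244+0.5341i)·(-0.0364-0.0424i)  (+0.4894-0.2296i)·(+0.3012+0.1384i)  (-0.2077-0.0309i)·(-0.0006+0.0000i)  (+0.0390+0.0352i)·(-0.3012+0.1384i)  (-0.0023-0.0089i)·(-0.0364+0.0424i)  (-0.0004+0.0011i)·(+0.0973-0.3405i)  (+0.0001-0.0001i)·(-0.0525-0.3419i)
Y_4^-2(R⁻¹ n̂) = +0.328843-0.047955i

Re=0.3288 Im=-0.0480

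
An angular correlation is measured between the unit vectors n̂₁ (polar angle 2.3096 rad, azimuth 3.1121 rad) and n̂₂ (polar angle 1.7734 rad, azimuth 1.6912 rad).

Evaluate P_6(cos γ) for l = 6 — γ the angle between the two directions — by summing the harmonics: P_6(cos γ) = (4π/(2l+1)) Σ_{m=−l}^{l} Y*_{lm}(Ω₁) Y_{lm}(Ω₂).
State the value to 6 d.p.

Expand P_6 via completeness: Σ_{m} conj(Y_{6,m}) at Ω₁ times Y_{6,m} at Ω₂ —
  term(m=-6) = (-0.020936, 0.026349)   from Y*(Ω₁)=(0.077629, -0.013882), Y(Ω₂)=(-0.320149, 0.282167)
  term(m=-5) = (0.051480, 0.055318)   from Y*(Ω₁)=(0.246138, -0.036562), Y(Ω₂)=(0.171974, 0.250288)
  term(m=-4) = (-0.063922, 0.043692)   from Y*(Ω₁)=(0.422059, -0.050023), Y(Ω₂)=(-0.161453, 0.084386)
  term(m=-3) = (0.048204, 0.099869)   from Y*(Ω₁)=(0.350989, -0.031136), Y(Ω₂)=(0.111222, 0.294403)
  term(m=-2) = (0.006508, -0.002012)   from Y*(Ω₁)=(-0.066895, 0.003950), Y(Ω₂)=(-0.098722, 0.024243)
  term(m=-1) = (-0.017361, -0.114952)   from Y*(Ω₁)=(-0.372728, 0.010996), Y(Ω₂)=(0.037447, 0.309512)
  term(m=+0) = (0.003132, 0.000000)   from Y*(Ω₁)=(-0.039426, -0.000000), Y(Ω₂)=(-0.079440, 0.000000)
  term(m=+1) = (-0.017361, 0.114952)   from Y*(Ω₁)=(0.372728, 0.010996), Y(Ω₂)=(-0.037447, 0.309512)
  term(m=+2) = (0.006508, 0.002012)   from Y*(Ω₁)=(-0.066895, -0.003950), Y(Ω₂)=(-0.098722, -0.024243)
  term(m=+3) = (0.048204, -0.099869)   from Y*(Ω₁)=(-0.350989, -0.031136), Y(Ω₂)=(-0.111222, 0.294403)
  term(m=+4) = (-0.063922, -0.043692)   from Y*(Ω₁)=(0.422059, 0.050023), Y(Ω₂)=(-0.161453, -0.084386)
  term(m=+5) = (0.051480, -0.055318)   from Y*(Ω₁)=(-0.246138, -0.036562), Y(Ω₂)=(-0.171974, 0.250288)
  term(m=+6) = (-0.020936, -0.026349)   from Y*(Ω₁)=(0.077629, 0.013882), Y(Ω₂)=(-0.320149, -0.282167)
Σ over m = (0.011080, -0.000000); ×(4π/13) → (0.010710, -0.000000). Real part: 0.010710

0.010710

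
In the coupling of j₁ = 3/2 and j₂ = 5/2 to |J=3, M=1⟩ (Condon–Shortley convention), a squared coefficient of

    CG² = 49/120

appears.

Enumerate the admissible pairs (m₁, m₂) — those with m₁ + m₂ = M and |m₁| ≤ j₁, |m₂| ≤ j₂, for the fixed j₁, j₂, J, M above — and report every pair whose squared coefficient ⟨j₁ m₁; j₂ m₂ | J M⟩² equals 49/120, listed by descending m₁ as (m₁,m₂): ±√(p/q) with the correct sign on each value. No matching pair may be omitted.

Admissible pairs with m₁+m₂ = M = 1: (-3/2,5/2), (-1/2,3/2), (1/2,1/2), (3/2,-1/2)
  (m₁,m₂)=(3/2,-1/2): CG² = 9/20, CG = +√(9/20)
  (m₁,m₂)=(1/2,1/2): CG² = 1/60, CG = +√(1/60)
  (m₁,m₂)=(-1/2,3/2): CG² = 49/120, CG = −√(49/120)   ← matches the target
  (m₁,m₂)=(-3/2,5/2): CG² = 1/8, CG = −√(1/8)
Pairs with CG² = 49/120: (-1/2,3/2): −√(49/120)

(-1/2,3/2): −√(49/120)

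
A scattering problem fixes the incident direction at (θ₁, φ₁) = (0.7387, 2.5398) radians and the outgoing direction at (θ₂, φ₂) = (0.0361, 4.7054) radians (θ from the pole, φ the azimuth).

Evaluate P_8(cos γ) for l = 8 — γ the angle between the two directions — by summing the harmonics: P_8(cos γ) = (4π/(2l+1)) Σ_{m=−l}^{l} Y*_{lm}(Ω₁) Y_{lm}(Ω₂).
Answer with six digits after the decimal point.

Term-by-term m-sum for l=8 (normalisation 4π/17 = 0.739198):
  [-8]  conj(Y_{8,-8})(Ω₁) = +0.002216+0.021663i ; Y_{8,-8}(Ω₂) = +0.000000+0.000000i ; Δ = +0.000000+0.000000i
  [-7]  conj(Y_{8,-7})(Ω₁) = +0.045841-0.083943i ; Y_{8,-7}(Ω₂) = +0.000000-0.000000i ; Δ = -0.000000-0.000000i
  [-6]  conj(Y_{8,-6})(Ω₁) = -0.225250+0.114182i ; Y_{8,-6}(Ω₂) = -0.000000-0.000000i ; Δ = +0.000000-0.000000i
  [-5]  conj(Y_{8,-5})(Ω₁) = +0.428821+0.057210i ; Y_{8,-5}(Ω₂) = -0.000000+0.000001i ; Δ = -0.000000+0.000000i
  [-4]  conj(Y_{8,-4})(Ω₁) = -0.320489-0.289374i ; Y_{8,-4}(Ω₂) = +0.000023+0.000001i ; Δ = -0.000007-0.000007i
  [-3]  conj(Y_{8,-3})(Ω₁) = +0.020207+0.084556i ; Y_{8,-3}(Ω₂) = +0.000014-0.000654i ; Δ = +0.000056-0.000012i
  [-2]  conj(Y_{8,-2})(Ω₁) = -0.122496+0.318455i ; Y_{8,-2}(Ω₂) = -0.013348-0.000187i ; Δ = +0.001694-0.004228i
  [-1]  conj(Y_{8,-1})(Ω₁) = +0.217239-0.149193i ; Y_{8,-1}(Ω₂) = -0.001231+0.176074i ; Δ = +0.026002+0.038434i
  [+0]  conj(Y_{8,0})(Ω₁) = +0.268223-0.000000i ; Y_{8,0}(Ω₂) = +1.135981+0.000000i ; Δ = +0.304697+0.000000i
  [+1]  conj(Y_{8,1})(Ω₁) = -0.217239-0.149193i ; Y_{8,1}(Ω₂) = +0.001231+0.176074i ; Δ = +0.026002-0.038434i
  [+2]  conj(Y_{8,2})(Ω₁) = -0.122496-0.318455i ; Y_{8,2}(Ω₂) = -0.013348+0.000187i ; Δ = +0.001694+0.004228i
  [+3]  conj(Y_{8,3})(Ω₁) = -0.020207+0.084556i ; Y_{8,3}(Ω₂) = -0.000014-0.000654i ; Δ = +0.000056+0.000012i
  [+4]  conj(Y_{8,4})(Ω₁) = -0.320489+0.289374i ; Y_{8,4}(Ω₂) = +0.000023-0.000001i ; Δ = -0.000007+0.000007i
  [+5]  conj(Y_{8,5})(Ω₁) = -0.428821+0.057210i ; Y_{8,5}(Ω₂) = +0.000000+0.000001i ; Δ = -0.000000-0.000000i
  [+6]  conj(Y_{8,6})(Ω₁) = -0.225250-0.114182i ; Y_{8,6}(Ω₂) = -0.000000+0.000000i ; Δ = +0.000000+0.000000i
  [+7]  conj(Y_{8,7})(Ω₁) = -0.045841-0.083943i ; Y_{8,7}(Ω₂) = -0.000000-0.000000i ; Δ = -0.000000+0.000000i
  [+8]  conj(Y_{8,8})(Ω₁) = +0.002216-0.021663i ; Y_{8,8}(Ω₂) = +0.000000-0.000000i ; Δ = +0.000000-0.000000i
Accumulated sum +0.360186-0.000000i; after 4π/(2l+1) scaling, +0.266249-0.000000i ⇒ P_8 = 0.266249

0.266249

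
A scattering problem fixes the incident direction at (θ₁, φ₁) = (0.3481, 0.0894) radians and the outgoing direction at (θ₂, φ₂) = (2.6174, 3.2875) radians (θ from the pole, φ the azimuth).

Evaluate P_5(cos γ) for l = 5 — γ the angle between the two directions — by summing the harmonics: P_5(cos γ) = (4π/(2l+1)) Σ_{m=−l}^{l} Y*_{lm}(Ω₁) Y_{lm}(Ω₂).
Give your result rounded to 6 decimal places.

-0.776679

Addition theorem: P_5(cos γ) = (4π/11) Σ_m Y*_{lm}(Ω₁) Y_{lm}(Ω₂), m = −5…5:
  term(m=-5) = -0.00003 + 0.00001j   from Y*(Ω₁)=0.00193 + 0.00093j, Y(Ω₂)=-0.01087 + 0.00972j
  term(m=-4) = -0.00145 + 0.00033j   from Y*(Ω₁)=0.01750 + 0.00654j, Y(Ω₂)=-0.06654 + 0.04394j
  term(m=-3) = -0.02345 + 0.00401j   from Y*(Ω₁)=0.09205 + 0.02530j, Y(Ω₂)=-0.22572 + 0.10564j
  term(m=-2) = -0.13954 + 0.01584j   from Y*(Ω₁)=0.30116 + 0.05443j, Y(Ω₂)=-0.43948 + 0.13202j
  term(m=-1) = -0.20245 + 0.01145j   from Y*(Ω₁)=0.54694 + 0.04903j, Y(Ω₂)=-0.36534 + 0.05369j
  term(m=+0) = 0.05398 + 0.00000j   from Y*(Ω₁)=0.25691 + 0.00000j, Y(Ω₂)=0.21010 + 0.00000j
  term(m=+1) = -0.20245 - 0.01145j   from Y*(Ω₁)=-0.54694 + 0.04903j, Y(Ω₂)=0.36534 + 0.05369j
  term(m=+2) = -0.13954 - 0.01584j   from Y*(Ω₁)=0.30116 - 0.05443j, Y(Ω₂)=-0.43948 - 0.13202j
  term(m=+3) = -0.02345 - 0.00401j   from Y*(Ω₁)=-0.09205 + 0.02530j, Y(Ω₂)=0.22572 + 0.10564j
  term(m=+4) = -0.00145 - 0.00033j   from Y*(Ω₁)=0.01750 - 0.00654j, Y(Ω₂)=-0.06654 - 0.04394j
  term(m=+5) = -0.00003 - 0.00001j   from Y*(Ω₁)=-0.00193 + 0.00093j, Y(Ω₂)=0.01087 + 0.00972j
Total Σ_m = -0.67987 - 0.00000j. Multiply by 1.142397: -0.77668 - 0.00000j. P_5(cos γ) = -0.776679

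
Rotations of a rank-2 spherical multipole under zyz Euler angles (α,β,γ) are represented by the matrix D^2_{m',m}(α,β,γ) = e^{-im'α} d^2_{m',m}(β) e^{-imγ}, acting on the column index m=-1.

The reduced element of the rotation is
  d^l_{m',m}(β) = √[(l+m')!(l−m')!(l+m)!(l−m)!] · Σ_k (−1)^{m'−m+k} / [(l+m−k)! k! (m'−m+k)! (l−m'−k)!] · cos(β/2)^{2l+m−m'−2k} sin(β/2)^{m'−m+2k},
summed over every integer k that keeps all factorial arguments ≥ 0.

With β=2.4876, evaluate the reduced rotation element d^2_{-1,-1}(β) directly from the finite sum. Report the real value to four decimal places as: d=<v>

d=-0.2669

d^2_{-1,-1}(β=2.4876) via the finite sum:
Half-angle: c=0.321200, s=0.947011. N=√(1·6·1·6)=6.000000
k: max(0,(-1)−(-1))=0 … min(2+(-1),2−(-1))=1
  k=0: (−1)^0·6.0000/(6)·0.3212^4·0.9470^0 = +0.010644
  k=1: (−1)^1·6.0000/(2)·0.3212^2·0.9470^2 = -0.277576
d^2_{-1,-1}(2.4876) = +0.010644 -0.277576 = -0.266933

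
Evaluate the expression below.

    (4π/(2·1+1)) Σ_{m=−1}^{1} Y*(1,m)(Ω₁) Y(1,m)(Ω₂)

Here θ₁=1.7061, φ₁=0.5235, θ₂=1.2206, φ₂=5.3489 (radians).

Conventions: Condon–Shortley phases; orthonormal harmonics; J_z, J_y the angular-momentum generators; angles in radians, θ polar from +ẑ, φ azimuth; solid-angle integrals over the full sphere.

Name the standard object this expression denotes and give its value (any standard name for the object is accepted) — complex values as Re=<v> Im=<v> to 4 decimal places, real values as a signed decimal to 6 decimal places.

Legendre polynomial (addition theorem), +0.058679

This sum is the spherical-harmonic addition theorem: it equals the Legendre polynomial P_l(cos γ) of the angle γ between the two directions.
Addition theorem: P_1(cos γ) = (4π/3) Σ_m Y*_{lm}(Ω₁) Y_{lm}(Ω₂), m = −1…1:
  term(m=-1) = +0.012528+0.110388i   from Y*(Ω₁)=+0.296489+0.171139i, Y(Ω₂)=+0.192895+0.260974i
  term(m=+0) = -0.011048-0.000000i   from Y*(Ω₁)=-0.065908-0.000000i, Y(Ω₂)=+0.167631+0.000000i
  term(m=+1) = +0.012528-0.110388i   from Y*(Ω₁)=-0.296489+0.171139i, Y(Ω₂)=-0.192895+0.260974i
Σ over m = +0.014009+0.000000i; ×(4π/3) → +0.058679+0.000000i. Real part: 0.058679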